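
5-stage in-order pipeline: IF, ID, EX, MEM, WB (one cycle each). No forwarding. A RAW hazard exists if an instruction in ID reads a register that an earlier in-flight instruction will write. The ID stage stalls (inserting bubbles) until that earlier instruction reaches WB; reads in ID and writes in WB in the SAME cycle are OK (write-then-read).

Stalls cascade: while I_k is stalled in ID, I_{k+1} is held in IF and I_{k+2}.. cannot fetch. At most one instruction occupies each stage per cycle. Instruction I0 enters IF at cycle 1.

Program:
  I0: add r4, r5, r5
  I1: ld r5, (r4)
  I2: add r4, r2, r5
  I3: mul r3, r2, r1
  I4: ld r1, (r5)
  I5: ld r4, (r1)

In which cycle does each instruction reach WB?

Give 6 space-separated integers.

I0 add r4 <- r5,r5: IF@1 ID@2 stall=0 (-) EX@3 MEM@4 WB@5
I1 ld r5 <- r4: IF@2 ID@3 stall=2 (RAW on I0.r4 (WB@5)) EX@6 MEM@7 WB@8
I2 add r4 <- r2,r5: IF@3 ID@6 stall=2 (RAW on I1.r5 (WB@8)) EX@9 MEM@10 WB@11
I3 mul r3 <- r2,r1: IF@6 ID@9 stall=0 (-) EX@10 MEM@11 WB@12
I4 ld r1 <- r5: IF@9 ID@10 stall=0 (-) EX@11 MEM@12 WB@13
I5 ld r4 <- r1: IF@10 ID@11 stall=2 (RAW on I4.r1 (WB@13)) EX@14 MEM@15 WB@16

Answer: 5 8 11 12 13 16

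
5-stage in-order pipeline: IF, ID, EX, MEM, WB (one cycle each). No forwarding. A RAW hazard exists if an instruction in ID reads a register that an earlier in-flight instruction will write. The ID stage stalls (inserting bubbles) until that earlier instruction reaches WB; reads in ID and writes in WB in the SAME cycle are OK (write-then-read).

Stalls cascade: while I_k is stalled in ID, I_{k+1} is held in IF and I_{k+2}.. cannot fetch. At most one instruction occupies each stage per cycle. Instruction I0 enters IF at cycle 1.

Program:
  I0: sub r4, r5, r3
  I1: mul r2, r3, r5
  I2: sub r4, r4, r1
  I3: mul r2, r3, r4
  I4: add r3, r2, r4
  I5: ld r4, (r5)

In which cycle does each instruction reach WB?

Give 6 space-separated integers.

Answer: 5 6 8 11 14 15

Derivation:
I0 sub r4 <- r5,r3: IF@1 ID@2 stall=0 (-) EX@3 MEM@4 WB@5
I1 mul r2 <- r3,r5: IF@2 ID@3 stall=0 (-) EX@4 MEM@5 WB@6
I2 sub r4 <- r4,r1: IF@3 ID@4 stall=1 (RAW on I0.r4 (WB@5)) EX@6 MEM@7 WB@8
I3 mul r2 <- r3,r4: IF@4 ID@6 stall=2 (RAW on I2.r4 (WB@8)) EX@9 MEM@10 WB@11
I4 add r3 <- r2,r4: IF@6 ID@9 stall=2 (RAW on I3.r2 (WB@11)) EX@12 MEM@13 WB@14
I5 ld r4 <- r5: IF@9 ID@12 stall=0 (-) EX@13 MEM@14 WB@15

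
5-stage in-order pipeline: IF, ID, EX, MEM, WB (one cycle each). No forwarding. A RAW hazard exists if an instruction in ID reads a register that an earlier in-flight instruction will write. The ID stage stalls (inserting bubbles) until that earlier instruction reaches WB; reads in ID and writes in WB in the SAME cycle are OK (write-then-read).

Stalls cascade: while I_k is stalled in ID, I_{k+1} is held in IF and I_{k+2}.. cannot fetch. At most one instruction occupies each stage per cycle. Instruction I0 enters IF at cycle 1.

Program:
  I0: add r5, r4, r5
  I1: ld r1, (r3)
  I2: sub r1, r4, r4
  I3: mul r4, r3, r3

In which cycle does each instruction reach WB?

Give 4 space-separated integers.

Answer: 5 6 7 8

Derivation:
I0 add r5 <- r4,r5: IF@1 ID@2 stall=0 (-) EX@3 MEM@4 WB@5
I1 ld r1 <- r3: IF@2 ID@3 stall=0 (-) EX@4 MEM@5 WB@6
I2 sub r1 <- r4,r4: IF@3 ID@4 stall=0 (-) EX@5 MEM@6 WB@7
I3 mul r4 <- r3,r3: IF@4 ID@5 stall=0 (-) EX@6 MEM@7 WB@8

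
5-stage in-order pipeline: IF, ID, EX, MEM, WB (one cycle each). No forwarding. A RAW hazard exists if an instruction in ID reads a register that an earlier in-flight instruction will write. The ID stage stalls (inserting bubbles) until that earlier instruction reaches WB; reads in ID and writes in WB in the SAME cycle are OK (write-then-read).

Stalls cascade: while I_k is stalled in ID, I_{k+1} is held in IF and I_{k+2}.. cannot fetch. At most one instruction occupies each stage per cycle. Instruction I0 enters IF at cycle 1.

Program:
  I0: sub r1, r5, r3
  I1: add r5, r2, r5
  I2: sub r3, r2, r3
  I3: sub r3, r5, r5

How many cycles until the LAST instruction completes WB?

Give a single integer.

Answer: 9

Derivation:
I0 sub r1 <- r5,r3: IF@1 ID@2 stall=0 (-) EX@3 MEM@4 WB@5
I1 add r5 <- r2,r5: IF@2 ID@3 stall=0 (-) EX@4 MEM@5 WB@6
I2 sub r3 <- r2,r3: IF@3 ID@4 stall=0 (-) EX@5 MEM@6 WB@7
I3 sub r3 <- r5,r5: IF@4 ID@5 stall=1 (RAW on I1.r5 (WB@6)) EX@7 MEM@8 WB@9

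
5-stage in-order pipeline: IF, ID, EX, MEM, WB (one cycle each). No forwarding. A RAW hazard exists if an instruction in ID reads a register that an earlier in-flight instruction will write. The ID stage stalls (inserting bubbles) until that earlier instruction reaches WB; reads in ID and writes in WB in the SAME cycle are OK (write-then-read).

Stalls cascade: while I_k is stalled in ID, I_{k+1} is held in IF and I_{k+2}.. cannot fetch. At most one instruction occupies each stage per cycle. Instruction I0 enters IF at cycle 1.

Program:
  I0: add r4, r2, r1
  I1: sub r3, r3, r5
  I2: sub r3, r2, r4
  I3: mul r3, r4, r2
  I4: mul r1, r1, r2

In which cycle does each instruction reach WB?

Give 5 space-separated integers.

Answer: 5 6 8 9 10

Derivation:
I0 add r4 <- r2,r1: IF@1 ID@2 stall=0 (-) EX@3 MEM@4 WB@5
I1 sub r3 <- r3,r5: IF@2 ID@3 stall=0 (-) EX@4 MEM@5 WB@6
I2 sub r3 <- r2,r4: IF@3 ID@4 stall=1 (RAW on I0.r4 (WB@5)) EX@6 MEM@7 WB@8
I3 mul r3 <- r4,r2: IF@4 ID@6 stall=0 (-) EX@7 MEM@8 WB@9
I4 mul r1 <- r1,r2: IF@6 ID@7 stall=0 (-) EX@8 MEM@9 WB@10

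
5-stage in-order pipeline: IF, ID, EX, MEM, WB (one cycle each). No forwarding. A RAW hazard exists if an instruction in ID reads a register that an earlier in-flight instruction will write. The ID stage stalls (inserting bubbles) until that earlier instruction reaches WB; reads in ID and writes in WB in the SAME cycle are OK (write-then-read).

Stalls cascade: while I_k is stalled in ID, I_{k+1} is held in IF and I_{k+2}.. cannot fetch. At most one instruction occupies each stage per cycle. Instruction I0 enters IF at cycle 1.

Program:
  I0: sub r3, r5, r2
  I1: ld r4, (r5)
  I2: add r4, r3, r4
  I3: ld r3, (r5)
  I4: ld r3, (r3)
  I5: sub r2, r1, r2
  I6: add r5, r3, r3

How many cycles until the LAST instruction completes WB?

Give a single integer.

I0 sub r3 <- r5,r2: IF@1 ID@2 stall=0 (-) EX@3 MEM@4 WB@5
I1 ld r4 <- r5: IF@2 ID@3 stall=0 (-) EX@4 MEM@5 WB@6
I2 add r4 <- r3,r4: IF@3 ID@4 stall=2 (RAW on I1.r4 (WB@6)) EX@7 MEM@8 WB@9
I3 ld r3 <- r5: IF@4 ID@7 stall=0 (-) EX@8 MEM@9 WB@10
I4 ld r3 <- r3: IF@7 ID@8 stall=2 (RAW on I3.r3 (WB@10)) EX@11 MEM@12 WB@13
I5 sub r2 <- r1,r2: IF@8 ID@11 stall=0 (-) EX@12 MEM@13 WB@14
I6 add r5 <- r3,r3: IF@11 ID@12 stall=1 (RAW on I4.r3 (WB@13)) EX@14 MEM@15 WB@16

Answer: 16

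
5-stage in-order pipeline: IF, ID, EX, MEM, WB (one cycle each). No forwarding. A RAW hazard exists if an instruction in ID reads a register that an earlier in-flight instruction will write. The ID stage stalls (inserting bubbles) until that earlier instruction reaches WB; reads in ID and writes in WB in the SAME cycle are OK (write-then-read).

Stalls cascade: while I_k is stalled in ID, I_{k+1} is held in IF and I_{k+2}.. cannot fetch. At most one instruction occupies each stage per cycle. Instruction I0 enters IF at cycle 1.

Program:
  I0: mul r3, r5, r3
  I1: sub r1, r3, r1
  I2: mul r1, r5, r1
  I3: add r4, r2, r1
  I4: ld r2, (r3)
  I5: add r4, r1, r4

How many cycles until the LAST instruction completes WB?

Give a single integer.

I0 mul r3 <- r5,r3: IF@1 ID@2 stall=0 (-) EX@3 MEM@4 WB@5
I1 sub r1 <- r3,r1: IF@2 ID@3 stall=2 (RAW on I0.r3 (WB@5)) EX@6 MEM@7 WB@8
I2 mul r1 <- r5,r1: IF@3 ID@6 stall=2 (RAW on I1.r1 (WB@8)) EX@9 MEM@10 WB@11
I3 add r4 <- r2,r1: IF@6 ID@9 stall=2 (RAW on I2.r1 (WB@11)) EX@12 MEM@13 WB@14
I4 ld r2 <- r3: IF@9 ID@12 stall=0 (-) EX@13 MEM@14 WB@15
I5 add r4 <- r1,r4: IF@12 ID@13 stall=1 (RAW on I3.r4 (WB@14)) EX@15 MEM@16 WB@17

Answer: 17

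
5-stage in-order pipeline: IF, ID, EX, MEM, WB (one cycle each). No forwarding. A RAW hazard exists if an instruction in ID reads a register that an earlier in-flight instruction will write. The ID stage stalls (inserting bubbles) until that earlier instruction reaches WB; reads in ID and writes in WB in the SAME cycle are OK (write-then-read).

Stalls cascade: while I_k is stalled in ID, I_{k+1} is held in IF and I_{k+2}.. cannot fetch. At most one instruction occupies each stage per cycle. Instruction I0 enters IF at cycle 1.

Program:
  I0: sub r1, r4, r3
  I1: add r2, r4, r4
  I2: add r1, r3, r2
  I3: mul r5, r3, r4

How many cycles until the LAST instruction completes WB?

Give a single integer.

I0 sub r1 <- r4,r3: IF@1 ID@2 stall=0 (-) EX@3 MEM@4 WB@5
I1 add r2 <- r4,r4: IF@2 ID@3 stall=0 (-) EX@4 MEM@5 WB@6
I2 add r1 <- r3,r2: IF@3 ID@4 stall=2 (RAW on I1.r2 (WB@6)) EX@7 MEM@8 WB@9
I3 mul r5 <- r3,r4: IF@4 ID@7 stall=0 (-) EX@8 MEM@9 WB@10

Answer: 10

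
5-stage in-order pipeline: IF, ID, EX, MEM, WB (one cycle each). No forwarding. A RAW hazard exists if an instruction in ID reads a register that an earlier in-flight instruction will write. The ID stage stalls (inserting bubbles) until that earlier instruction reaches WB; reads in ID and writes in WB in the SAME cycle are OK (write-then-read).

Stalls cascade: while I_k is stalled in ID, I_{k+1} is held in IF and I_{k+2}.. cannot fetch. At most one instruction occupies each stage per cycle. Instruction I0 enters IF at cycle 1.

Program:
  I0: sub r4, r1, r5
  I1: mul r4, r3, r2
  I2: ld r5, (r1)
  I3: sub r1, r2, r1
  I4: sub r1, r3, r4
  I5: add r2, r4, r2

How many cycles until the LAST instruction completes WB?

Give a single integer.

I0 sub r4 <- r1,r5: IF@1 ID@2 stall=0 (-) EX@3 MEM@4 WB@5
I1 mul r4 <- r3,r2: IF@2 ID@3 stall=0 (-) EX@4 MEM@5 WB@6
I2 ld r5 <- r1: IF@3 ID@4 stall=0 (-) EX@5 MEM@6 WB@7
I3 sub r1 <- r2,r1: IF@4 ID@5 stall=0 (-) EX@6 MEM@7 WB@8
I4 sub r1 <- r3,r4: IF@5 ID@6 stall=0 (-) EX@7 MEM@8 WB@9
I5 add r2 <- r4,r2: IF@6 ID@7 stall=0 (-) EX@8 MEM@9 WB@10

Answer: 10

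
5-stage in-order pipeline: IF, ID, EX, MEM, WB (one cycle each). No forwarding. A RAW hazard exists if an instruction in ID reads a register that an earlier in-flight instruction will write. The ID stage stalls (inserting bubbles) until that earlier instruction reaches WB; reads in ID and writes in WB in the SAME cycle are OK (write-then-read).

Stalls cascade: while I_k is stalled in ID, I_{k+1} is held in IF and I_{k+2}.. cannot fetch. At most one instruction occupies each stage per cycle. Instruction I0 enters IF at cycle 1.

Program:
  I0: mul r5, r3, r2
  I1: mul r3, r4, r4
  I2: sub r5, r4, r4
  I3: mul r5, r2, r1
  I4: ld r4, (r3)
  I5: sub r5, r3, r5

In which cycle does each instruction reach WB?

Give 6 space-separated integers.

I0 mul r5 <- r3,r2: IF@1 ID@2 stall=0 (-) EX@3 MEM@4 WB@5
I1 mul r3 <- r4,r4: IF@2 ID@3 stall=0 (-) EX@4 MEM@5 WB@6
I2 sub r5 <- r4,r4: IF@3 ID@4 stall=0 (-) EX@5 MEM@6 WB@7
I3 mul r5 <- r2,r1: IF@4 ID@5 stall=0 (-) EX@6 MEM@7 WB@8
I4 ld r4 <- r3: IF@5 ID@6 stall=0 (-) EX@7 MEM@8 WB@9
I5 sub r5 <- r3,r5: IF@6 ID@7 stall=1 (RAW on I3.r5 (WB@8)) EX@9 MEM@10 WB@11

Answer: 5 6 7 8 9 11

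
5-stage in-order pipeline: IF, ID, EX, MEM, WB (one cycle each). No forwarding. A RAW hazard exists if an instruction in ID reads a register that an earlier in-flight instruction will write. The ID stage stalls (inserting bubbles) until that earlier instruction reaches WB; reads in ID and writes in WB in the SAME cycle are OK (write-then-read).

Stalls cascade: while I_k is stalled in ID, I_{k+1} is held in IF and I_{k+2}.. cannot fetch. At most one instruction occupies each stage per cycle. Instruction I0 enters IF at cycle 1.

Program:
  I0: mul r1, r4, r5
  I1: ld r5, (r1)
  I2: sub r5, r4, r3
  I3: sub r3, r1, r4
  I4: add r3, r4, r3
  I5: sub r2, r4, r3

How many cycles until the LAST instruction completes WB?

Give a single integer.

Answer: 16

Derivation:
I0 mul r1 <- r4,r5: IF@1 ID@2 stall=0 (-) EX@3 MEM@4 WB@5
I1 ld r5 <- r1: IF@2 ID@3 stall=2 (RAW on I0.r1 (WB@5)) EX@6 MEM@7 WB@8
I2 sub r5 <- r4,r3: IF@3 ID@6 stall=0 (-) EX@7 MEM@8 WB@9
I3 sub r3 <- r1,r4: IF@6 ID@7 stall=0 (-) EX@8 MEM@9 WB@10
I4 add r3 <- r4,r3: IF@7 ID@8 stall=2 (RAW on I3.r3 (WB@10)) EX@11 MEM@12 WB@13
I5 sub r2 <- r4,r3: IF@8 ID@11 stall=2 (RAW on I4.r3 (WB@13)) EX@14 MEM@15 WB@16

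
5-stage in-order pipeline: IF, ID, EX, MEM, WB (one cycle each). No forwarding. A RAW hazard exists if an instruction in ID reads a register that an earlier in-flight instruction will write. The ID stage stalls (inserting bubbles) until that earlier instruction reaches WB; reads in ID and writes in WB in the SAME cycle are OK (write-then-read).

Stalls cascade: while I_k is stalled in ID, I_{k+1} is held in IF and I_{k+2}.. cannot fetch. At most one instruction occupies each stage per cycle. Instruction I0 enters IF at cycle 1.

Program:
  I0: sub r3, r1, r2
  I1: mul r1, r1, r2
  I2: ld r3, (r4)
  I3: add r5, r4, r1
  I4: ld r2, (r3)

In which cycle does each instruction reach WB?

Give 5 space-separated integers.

Answer: 5 6 7 9 10

Derivation:
I0 sub r3 <- r1,r2: IF@1 ID@2 stall=0 (-) EX@3 MEM@4 WB@5
I1 mul r1 <- r1,r2: IF@2 ID@3 stall=0 (-) EX@4 MEM@5 WB@6
I2 ld r3 <- r4: IF@3 ID@4 stall=0 (-) EX@5 MEM@6 WB@7
I3 add r5 <- r4,r1: IF@4 ID@5 stall=1 (RAW on I1.r1 (WB@6)) EX@7 MEM@8 WB@9
I4 ld r2 <- r3: IF@5 ID@7 stall=0 (-) EX@8 MEM@9 WB@10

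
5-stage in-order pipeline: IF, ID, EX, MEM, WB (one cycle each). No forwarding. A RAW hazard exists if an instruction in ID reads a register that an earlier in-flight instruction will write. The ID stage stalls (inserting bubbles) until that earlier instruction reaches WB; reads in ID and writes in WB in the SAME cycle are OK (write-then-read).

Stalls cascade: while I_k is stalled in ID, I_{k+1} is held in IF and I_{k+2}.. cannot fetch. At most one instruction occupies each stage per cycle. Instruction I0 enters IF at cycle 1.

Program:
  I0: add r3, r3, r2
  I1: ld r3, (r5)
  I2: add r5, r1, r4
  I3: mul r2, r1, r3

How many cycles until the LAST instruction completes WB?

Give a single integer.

I0 add r3 <- r3,r2: IF@1 ID@2 stall=0 (-) EX@3 MEM@4 WB@5
I1 ld r3 <- r5: IF@2 ID@3 stall=0 (-) EX@4 MEM@5 WB@6
I2 add r5 <- r1,r4: IF@3 ID@4 stall=0 (-) EX@5 MEM@6 WB@7
I3 mul r2 <- r1,r3: IF@4 ID@5 stall=1 (RAW on I1.r3 (WB@6)) EX@7 MEM@8 WB@9

Answer: 9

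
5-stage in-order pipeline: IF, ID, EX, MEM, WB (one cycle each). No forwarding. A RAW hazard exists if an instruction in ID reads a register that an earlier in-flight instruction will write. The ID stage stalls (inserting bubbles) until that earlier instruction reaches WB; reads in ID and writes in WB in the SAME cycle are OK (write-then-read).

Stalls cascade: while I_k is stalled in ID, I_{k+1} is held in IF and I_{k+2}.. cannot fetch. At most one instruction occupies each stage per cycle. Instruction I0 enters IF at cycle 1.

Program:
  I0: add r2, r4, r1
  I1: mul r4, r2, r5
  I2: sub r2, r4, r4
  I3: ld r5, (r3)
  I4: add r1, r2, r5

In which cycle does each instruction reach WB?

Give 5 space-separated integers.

Answer: 5 8 11 12 15

Derivation:
I0 add r2 <- r4,r1: IF@1 ID@2 stall=0 (-) EX@3 MEM@4 WB@5
I1 mul r4 <- r2,r5: IF@2 ID@3 stall=2 (RAW on I0.r2 (WB@5)) EX@6 MEM@7 WB@8
I2 sub r2 <- r4,r4: IF@3 ID@6 stall=2 (RAW on I1.r4 (WB@8)) EX@9 MEM@10 WB@11
I3 ld r5 <- r3: IF@6 ID@9 stall=0 (-) EX@10 MEM@11 WB@12
I4 add r1 <- r2,r5: IF@9 ID@10 stall=2 (RAW on I3.r5 (WB@12)) EX@13 MEM@14 WB@15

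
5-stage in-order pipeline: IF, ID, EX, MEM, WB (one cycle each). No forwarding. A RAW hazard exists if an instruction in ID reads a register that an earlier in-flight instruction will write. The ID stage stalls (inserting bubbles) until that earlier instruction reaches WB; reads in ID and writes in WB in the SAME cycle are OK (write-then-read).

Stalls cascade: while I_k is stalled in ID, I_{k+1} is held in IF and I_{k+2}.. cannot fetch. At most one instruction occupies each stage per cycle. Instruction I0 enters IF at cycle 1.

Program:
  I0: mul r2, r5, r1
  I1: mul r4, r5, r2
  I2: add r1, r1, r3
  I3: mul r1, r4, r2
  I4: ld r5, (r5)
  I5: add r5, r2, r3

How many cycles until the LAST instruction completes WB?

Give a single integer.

Answer: 13

Derivation:
I0 mul r2 <- r5,r1: IF@1 ID@2 stall=0 (-) EX@3 MEM@4 WB@5
I1 mul r4 <- r5,r2: IF@2 ID@3 stall=2 (RAW on I0.r2 (WB@5)) EX@6 MEM@7 WB@8
I2 add r1 <- r1,r3: IF@3 ID@6 stall=0 (-) EX@7 MEM@8 WB@9
I3 mul r1 <- r4,r2: IF@6 ID@7 stall=1 (RAW on I1.r4 (WB@8)) EX@9 MEM@10 WB@11
I4 ld r5 <- r5: IF@7 ID@9 stall=0 (-) EX@10 MEM@11 WB@12
I5 add r5 <- r2,r3: IF@9 ID@10 stall=0 (-) EX@11 MEM@12 WB@13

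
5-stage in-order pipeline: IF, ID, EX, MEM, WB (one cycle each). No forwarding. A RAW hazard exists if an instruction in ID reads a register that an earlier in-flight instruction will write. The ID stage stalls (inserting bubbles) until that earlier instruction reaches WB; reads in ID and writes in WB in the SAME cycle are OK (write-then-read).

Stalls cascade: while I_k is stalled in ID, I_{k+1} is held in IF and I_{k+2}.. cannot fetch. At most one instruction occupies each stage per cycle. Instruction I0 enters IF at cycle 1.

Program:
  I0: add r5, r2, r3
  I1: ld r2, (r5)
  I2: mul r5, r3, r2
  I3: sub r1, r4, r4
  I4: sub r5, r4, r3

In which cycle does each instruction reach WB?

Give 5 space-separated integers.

I0 add r5 <- r2,r3: IF@1 ID@2 stall=0 (-) EX@3 MEM@4 WB@5
I1 ld r2 <- r5: IF@2 ID@3 stall=2 (RAW on I0.r5 (WB@5)) EX@6 MEM@7 WB@8
I2 mul r5 <- r3,r2: IF@3 ID@6 stall=2 (RAW on I1.r2 (WB@8)) EX@9 MEM@10 WB@11
I3 sub r1 <- r4,r4: IF@6 ID@9 stall=0 (-) EX@10 MEM@11 WB@12
I4 sub r5 <- r4,r3: IF@9 ID@10 stall=0 (-) EX@11 MEM@12 WB@13

Answer: 5 8 11 12 13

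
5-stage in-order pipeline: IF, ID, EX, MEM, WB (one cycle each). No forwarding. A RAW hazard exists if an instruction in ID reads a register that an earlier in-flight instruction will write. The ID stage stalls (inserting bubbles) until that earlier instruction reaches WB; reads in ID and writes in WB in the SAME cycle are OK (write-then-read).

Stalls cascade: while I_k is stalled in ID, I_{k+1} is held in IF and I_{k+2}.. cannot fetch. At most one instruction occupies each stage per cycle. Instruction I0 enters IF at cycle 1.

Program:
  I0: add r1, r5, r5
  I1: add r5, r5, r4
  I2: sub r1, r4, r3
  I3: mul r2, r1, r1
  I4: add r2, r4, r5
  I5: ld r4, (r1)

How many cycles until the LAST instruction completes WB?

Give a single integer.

Answer: 12

Derivation:
I0 add r1 <- r5,r5: IF@1 ID@2 stall=0 (-) EX@3 MEM@4 WB@5
I1 add r5 <- r5,r4: IF@2 ID@3 stall=0 (-) EX@4 MEM@5 WB@6
I2 sub r1 <- r4,r3: IF@3 ID@4 stall=0 (-) EX@5 MEM@6 WB@7
I3 mul r2 <- r1,r1: IF@4 ID@5 stall=2 (RAW on I2.r1 (WB@7)) EX@8 MEM@9 WB@10
I4 add r2 <- r4,r5: IF@5 ID@8 stall=0 (-) EX@9 MEM@10 WB@11
I5 ld r4 <- r1: IF@8 ID@9 stall=0 (-) EX@10 MEM@11 WB@12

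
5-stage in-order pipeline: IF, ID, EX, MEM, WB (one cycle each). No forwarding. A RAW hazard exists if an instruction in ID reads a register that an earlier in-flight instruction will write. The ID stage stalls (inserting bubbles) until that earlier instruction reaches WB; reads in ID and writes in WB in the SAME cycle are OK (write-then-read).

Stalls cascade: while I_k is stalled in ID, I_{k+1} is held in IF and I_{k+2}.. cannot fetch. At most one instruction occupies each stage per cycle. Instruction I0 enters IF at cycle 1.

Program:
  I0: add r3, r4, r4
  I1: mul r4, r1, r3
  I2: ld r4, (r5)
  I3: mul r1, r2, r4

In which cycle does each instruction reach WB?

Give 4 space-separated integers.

I0 add r3 <- r4,r4: IF@1 ID@2 stall=0 (-) EX@3 MEM@4 WB@5
I1 mul r4 <- r1,r3: IF@2 ID@3 stall=2 (RAW on I0.r3 (WB@5)) EX@6 MEM@7 WB@8
I2 ld r4 <- r5: IF@3 ID@6 stall=0 (-) EX@7 MEM@8 WB@9
I3 mul r1 <- r2,r4: IF@6 ID@7 stall=2 (RAW on I2.r4 (WB@9)) EX@10 MEM@11 WB@12

Answer: 5 8 9 12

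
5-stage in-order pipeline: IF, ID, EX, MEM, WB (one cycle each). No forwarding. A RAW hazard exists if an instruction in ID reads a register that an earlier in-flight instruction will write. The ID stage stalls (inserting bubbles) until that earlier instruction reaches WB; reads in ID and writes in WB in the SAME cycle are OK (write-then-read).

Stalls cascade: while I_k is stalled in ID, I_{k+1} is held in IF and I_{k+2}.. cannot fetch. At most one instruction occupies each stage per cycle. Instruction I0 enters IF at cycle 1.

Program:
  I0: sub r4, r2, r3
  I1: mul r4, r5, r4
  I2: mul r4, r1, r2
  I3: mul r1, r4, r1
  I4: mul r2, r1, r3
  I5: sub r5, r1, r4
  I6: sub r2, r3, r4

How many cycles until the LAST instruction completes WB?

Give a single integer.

Answer: 17

Derivation:
I0 sub r4 <- r2,r3: IF@1 ID@2 stall=0 (-) EX@3 MEM@4 WB@5
I1 mul r4 <- r5,r4: IF@2 ID@3 stall=2 (RAW on I0.r4 (WB@5)) EX@6 MEM@7 WB@8
I2 mul r4 <- r1,r2: IF@3 ID@6 stall=0 (-) EX@7 MEM@8 WB@9
I3 mul r1 <- r4,r1: IF@6 ID@7 stall=2 (RAW on I2.r4 (WB@9)) EX@10 MEM@11 WB@12
I4 mul r2 <- r1,r3: IF@7 ID@10 stall=2 (RAW on I3.r1 (WB@12)) EX@13 MEM@14 WB@15
I5 sub r5 <- r1,r4: IF@10 ID@13 stall=0 (-) EX@14 MEM@15 WB@16
I6 sub r2 <- r3,r4: IF@13 ID@14 stall=0 (-) EX@15 MEM@16 WB@17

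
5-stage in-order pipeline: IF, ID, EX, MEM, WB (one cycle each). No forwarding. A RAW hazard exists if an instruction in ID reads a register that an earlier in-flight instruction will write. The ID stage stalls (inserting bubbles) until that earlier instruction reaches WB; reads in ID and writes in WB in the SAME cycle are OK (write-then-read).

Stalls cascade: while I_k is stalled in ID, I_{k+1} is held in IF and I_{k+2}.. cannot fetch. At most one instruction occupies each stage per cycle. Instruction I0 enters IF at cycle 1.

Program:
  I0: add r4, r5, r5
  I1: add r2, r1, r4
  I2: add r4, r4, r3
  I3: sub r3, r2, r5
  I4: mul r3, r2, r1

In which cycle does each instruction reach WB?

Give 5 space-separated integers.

I0 add r4 <- r5,r5: IF@1 ID@2 stall=0 (-) EX@3 MEM@4 WB@5
I1 add r2 <- r1,r4: IF@2 ID@3 stall=2 (RAW on I0.r4 (WB@5)) EX@6 MEM@7 WB@8
I2 add r4 <- r4,r3: IF@3 ID@6 stall=0 (-) EX@7 MEM@8 WB@9
I3 sub r3 <- r2,r5: IF@6 ID@7 stall=1 (RAW on I1.r2 (WB@8)) EX@9 MEM@10 WB@11
I4 mul r3 <- r2,r1: IF@7 ID@9 stall=0 (-) EX@10 MEM@11 WB@12

Answer: 5 8 9 11 12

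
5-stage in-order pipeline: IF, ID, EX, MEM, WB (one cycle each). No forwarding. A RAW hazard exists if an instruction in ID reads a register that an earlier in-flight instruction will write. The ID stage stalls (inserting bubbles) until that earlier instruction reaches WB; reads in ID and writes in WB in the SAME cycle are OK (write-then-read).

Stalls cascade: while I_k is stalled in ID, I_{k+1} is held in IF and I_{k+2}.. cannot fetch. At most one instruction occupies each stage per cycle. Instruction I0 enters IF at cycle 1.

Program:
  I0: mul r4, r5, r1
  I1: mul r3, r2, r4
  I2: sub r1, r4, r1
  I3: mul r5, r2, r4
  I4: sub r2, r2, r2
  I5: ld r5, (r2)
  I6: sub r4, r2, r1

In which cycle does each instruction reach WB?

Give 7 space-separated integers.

I0 mul r4 <- r5,r1: IF@1 ID@2 stall=0 (-) EX@3 MEM@4 WB@5
I1 mul r3 <- r2,r4: IF@2 ID@3 stall=2 (RAW on I0.r4 (WB@5)) EX@6 MEM@7 WB@8
I2 sub r1 <- r4,r1: IF@3 ID@6 stall=0 (-) EX@7 MEM@8 WB@9
I3 mul r5 <- r2,r4: IF@6 ID@7 stall=0 (-) EX@8 MEM@9 WB@10
I4 sub r2 <- r2,r2: IF@7 ID@8 stall=0 (-) EX@9 MEM@10 WB@11
I5 ld r5 <- r2: IF@8 ID@9 stall=2 (RAW on I4.r2 (WB@11)) EX@12 MEM@13 WB@14
I6 sub r4 <- r2,r1: IF@9 ID@12 stall=0 (-) EX@13 MEM@14 WB@15

Answer: 5 8 9 10 11 14 15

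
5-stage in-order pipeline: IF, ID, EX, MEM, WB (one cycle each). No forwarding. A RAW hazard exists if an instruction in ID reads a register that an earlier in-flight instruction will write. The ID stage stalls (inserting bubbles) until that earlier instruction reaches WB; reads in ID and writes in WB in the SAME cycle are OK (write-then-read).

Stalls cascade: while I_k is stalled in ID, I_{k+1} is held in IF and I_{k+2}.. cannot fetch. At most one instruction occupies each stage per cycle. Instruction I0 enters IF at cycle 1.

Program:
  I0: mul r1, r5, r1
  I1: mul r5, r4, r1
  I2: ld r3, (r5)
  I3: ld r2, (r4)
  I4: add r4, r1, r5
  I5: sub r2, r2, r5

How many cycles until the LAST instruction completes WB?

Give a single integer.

Answer: 15

Derivation:
I0 mul r1 <- r5,r1: IF@1 ID@2 stall=0 (-) EX@3 MEM@4 WB@5
I1 mul r5 <- r4,r1: IF@2 ID@3 stall=2 (RAW on I0.r1 (WB@5)) EX@6 MEM@7 WB@8
I2 ld r3 <- r5: IF@3 ID@6 stall=2 (RAW on I1.r5 (WB@8)) EX@9 MEM@10 WB@11
I3 ld r2 <- r4: IF@6 ID@9 stall=0 (-) EX@10 MEM@11 WB@12
I4 add r4 <- r1,r5: IF@9 ID@10 stall=0 (-) EX@11 MEM@12 WB@13
I5 sub r2 <- r2,r5: IF@10 ID@11 stall=1 (RAW on I3.r2 (WB@12)) EX@13 MEM@14 WB@15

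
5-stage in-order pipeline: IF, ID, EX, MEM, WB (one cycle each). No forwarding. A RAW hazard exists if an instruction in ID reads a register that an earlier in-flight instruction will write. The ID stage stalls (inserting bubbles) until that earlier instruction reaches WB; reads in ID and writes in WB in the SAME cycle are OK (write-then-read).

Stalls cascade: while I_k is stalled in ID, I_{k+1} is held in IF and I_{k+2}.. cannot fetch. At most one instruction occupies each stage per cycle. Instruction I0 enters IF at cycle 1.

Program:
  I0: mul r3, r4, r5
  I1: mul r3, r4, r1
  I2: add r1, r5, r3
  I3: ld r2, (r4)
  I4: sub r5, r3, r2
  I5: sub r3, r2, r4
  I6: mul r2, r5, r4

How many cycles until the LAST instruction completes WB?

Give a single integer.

I0 mul r3 <- r4,r5: IF@1 ID@2 stall=0 (-) EX@3 MEM@4 WB@5
I1 mul r3 <- r4,r1: IF@2 ID@3 stall=0 (-) EX@4 MEM@5 WB@6
I2 add r1 <- r5,r3: IF@3 ID@4 stall=2 (RAW on I1.r3 (WB@6)) EX@7 MEM@8 WB@9
I3 ld r2 <- r4: IF@4 ID@7 stall=0 (-) EX@8 MEM@9 WB@10
I4 sub r5 <- r3,r2: IF@7 ID@8 stall=2 (RAW on I3.r2 (WB@10)) EX@11 MEM@12 WB@13
I5 sub r3 <- r2,r4: IF@8 ID@11 stall=0 (-) EX@12 MEM@13 WB@14
I6 mul r2 <- r5,r4: IF@11 ID@12 stall=1 (RAW on I4.r5 (WB@13)) EX@14 MEM@15 WB@16

Answer: 16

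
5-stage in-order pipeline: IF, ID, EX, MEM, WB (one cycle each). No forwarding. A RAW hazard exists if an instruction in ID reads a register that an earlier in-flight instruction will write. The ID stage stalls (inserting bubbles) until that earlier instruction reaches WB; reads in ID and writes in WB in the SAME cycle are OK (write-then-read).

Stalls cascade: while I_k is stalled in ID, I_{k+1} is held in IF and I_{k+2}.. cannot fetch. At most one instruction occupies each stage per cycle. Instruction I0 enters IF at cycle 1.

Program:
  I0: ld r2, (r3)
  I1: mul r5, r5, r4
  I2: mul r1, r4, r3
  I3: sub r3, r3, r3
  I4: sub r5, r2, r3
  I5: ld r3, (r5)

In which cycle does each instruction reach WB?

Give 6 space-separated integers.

I0 ld r2 <- r3: IF@1 ID@2 stall=0 (-) EX@3 MEM@4 WB@5
I1 mul r5 <- r5,r4: IF@2 ID@3 stall=0 (-) EX@4 MEM@5 WB@6
I2 mul r1 <- r4,r3: IF@3 ID@4 stall=0 (-) EX@5 MEM@6 WB@7
I3 sub r3 <- r3,r3: IF@4 ID@5 stall=0 (-) EX@6 MEM@7 WB@8
I4 sub r5 <- r2,r3: IF@5 ID@6 stall=2 (RAW on I3.r3 (WB@8)) EX@9 MEM@10 WB@11
I5 ld r3 <- r5: IF@6 ID@9 stall=2 (RAW on I4.r5 (WB@11)) EX@12 MEM@13 WB@14

Answer: 5 6 7 8 11 14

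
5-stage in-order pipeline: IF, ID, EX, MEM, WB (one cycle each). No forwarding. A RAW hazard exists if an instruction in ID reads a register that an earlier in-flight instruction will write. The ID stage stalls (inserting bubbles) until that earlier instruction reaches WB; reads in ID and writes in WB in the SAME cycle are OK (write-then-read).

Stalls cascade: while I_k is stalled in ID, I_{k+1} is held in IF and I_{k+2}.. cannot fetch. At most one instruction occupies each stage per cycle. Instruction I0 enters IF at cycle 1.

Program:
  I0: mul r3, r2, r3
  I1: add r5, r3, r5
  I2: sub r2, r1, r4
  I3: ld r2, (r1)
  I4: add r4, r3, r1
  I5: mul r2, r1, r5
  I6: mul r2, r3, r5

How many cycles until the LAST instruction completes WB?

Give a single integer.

Answer: 13

Derivation:
I0 mul r3 <- r2,r3: IF@1 ID@2 stall=0 (-) EX@3 MEM@4 WB@5
I1 add r5 <- r3,r5: IF@2 ID@3 stall=2 (RAW on I0.r3 (WB@5)) EX@6 MEM@7 WB@8
I2 sub r2 <- r1,r4: IF@3 ID@6 stall=0 (-) EX@7 MEM@8 WB@9
I3 ld r2 <- r1: IF@6 ID@7 stall=0 (-) EX@8 MEM@9 WB@10
I4 add r4 <- r3,r1: IF@7 ID@8 stall=0 (-) EX@9 MEM@10 WB@11
I5 mul r2 <- r1,r5: IF@8 ID@9 stall=0 (-) EX@10 MEM@11 WB@12
I6 mul r2 <- r3,r5: IF@9 ID@10 stall=0 (-) EX@11 MEM@12 WB@13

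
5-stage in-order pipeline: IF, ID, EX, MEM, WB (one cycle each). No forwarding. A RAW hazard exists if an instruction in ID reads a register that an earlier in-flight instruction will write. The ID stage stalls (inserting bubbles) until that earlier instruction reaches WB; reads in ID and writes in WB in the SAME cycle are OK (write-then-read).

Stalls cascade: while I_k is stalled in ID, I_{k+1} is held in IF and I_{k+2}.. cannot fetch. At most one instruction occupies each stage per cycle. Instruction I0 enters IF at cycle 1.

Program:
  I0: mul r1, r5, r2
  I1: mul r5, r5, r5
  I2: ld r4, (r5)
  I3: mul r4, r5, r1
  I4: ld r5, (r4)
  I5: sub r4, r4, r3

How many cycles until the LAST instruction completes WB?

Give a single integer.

I0 mul r1 <- r5,r2: IF@1 ID@2 stall=0 (-) EX@3 MEM@4 WB@5
I1 mul r5 <- r5,r5: IF@2 ID@3 stall=0 (-) EX@4 MEM@5 WB@6
I2 ld r4 <- r5: IF@3 ID@4 stall=2 (RAW on I1.r5 (WB@6)) EX@7 MEM@8 WB@9
I3 mul r4 <- r5,r1: IF@4 ID@7 stall=0 (-) EX@8 MEM@9 WB@10
I4 ld r5 <- r4: IF@7 ID@8 stall=2 (RAW on I3.r4 (WB@10)) EX@11 MEM@12 WB@13
I5 sub r4 <- r4,r3: IF@8 ID@11 stall=0 (-) EX@12 MEM@13 WB@14

Answer: 14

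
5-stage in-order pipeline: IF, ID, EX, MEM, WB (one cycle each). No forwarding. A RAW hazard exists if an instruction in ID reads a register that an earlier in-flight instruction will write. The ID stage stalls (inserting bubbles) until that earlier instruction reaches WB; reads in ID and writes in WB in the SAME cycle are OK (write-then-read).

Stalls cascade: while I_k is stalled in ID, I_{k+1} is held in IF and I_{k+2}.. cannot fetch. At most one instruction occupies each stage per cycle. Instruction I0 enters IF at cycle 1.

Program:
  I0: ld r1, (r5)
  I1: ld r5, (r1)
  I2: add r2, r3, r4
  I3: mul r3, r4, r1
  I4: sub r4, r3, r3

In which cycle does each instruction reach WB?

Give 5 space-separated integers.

I0 ld r1 <- r5: IF@1 ID@2 stall=0 (-) EX@3 MEM@4 WB@5
I1 ld r5 <- r1: IF@2 ID@3 stall=2 (RAW on I0.r1 (WB@5)) EX@6 MEM@7 WB@8
I2 add r2 <- r3,r4: IF@3 ID@6 stall=0 (-) EX@7 MEM@8 WB@9
I3 mul r3 <- r4,r1: IF@6 ID@7 stall=0 (-) EX@8 MEM@9 WB@10
I4 sub r4 <- r3,r3: IF@7 ID@8 stall=2 (RAW on I3.r3 (WB@10)) EX@11 MEM@12 WB@13

Answer: 5 8 9 10 13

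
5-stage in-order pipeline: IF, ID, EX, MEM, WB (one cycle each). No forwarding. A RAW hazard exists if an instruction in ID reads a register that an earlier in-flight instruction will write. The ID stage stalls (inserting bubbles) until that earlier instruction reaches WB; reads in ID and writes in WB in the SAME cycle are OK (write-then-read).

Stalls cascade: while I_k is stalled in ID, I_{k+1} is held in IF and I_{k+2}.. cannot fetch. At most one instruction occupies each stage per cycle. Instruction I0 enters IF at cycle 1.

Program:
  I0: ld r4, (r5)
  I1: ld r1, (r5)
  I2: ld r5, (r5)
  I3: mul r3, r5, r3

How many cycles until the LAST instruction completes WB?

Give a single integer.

I0 ld r4 <- r5: IF@1 ID@2 stall=0 (-) EX@3 MEM@4 WB@5
I1 ld r1 <- r5: IF@2 ID@3 stall=0 (-) EX@4 MEM@5 WB@6
I2 ld r5 <- r5: IF@3 ID@4 stall=0 (-) EX@5 MEM@6 WB@7
I3 mul r3 <- r5,r3: IF@4 ID@5 stall=2 (RAW on I2.r5 (WB@7)) EX@8 MEM@9 WB@10

Answer: 10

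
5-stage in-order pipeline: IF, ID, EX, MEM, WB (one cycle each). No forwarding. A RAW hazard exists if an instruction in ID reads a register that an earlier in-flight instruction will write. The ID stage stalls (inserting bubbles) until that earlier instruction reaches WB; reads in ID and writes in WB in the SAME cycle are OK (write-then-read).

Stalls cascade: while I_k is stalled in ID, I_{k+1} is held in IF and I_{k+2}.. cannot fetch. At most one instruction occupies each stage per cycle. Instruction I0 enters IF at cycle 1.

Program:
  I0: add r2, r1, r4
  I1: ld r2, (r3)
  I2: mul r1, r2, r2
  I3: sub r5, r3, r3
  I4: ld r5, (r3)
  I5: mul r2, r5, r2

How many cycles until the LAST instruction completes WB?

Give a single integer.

I0 add r2 <- r1,r4: IF@1 ID@2 stall=0 (-) EX@3 MEM@4 WB@5
I1 ld r2 <- r3: IF@2 ID@3 stall=0 (-) EX@4 MEM@5 WB@6
I2 mul r1 <- r2,r2: IF@3 ID@4 stall=2 (RAW on I1.r2 (WB@6)) EX@7 MEM@8 WB@9
I3 sub r5 <- r3,r3: IF@4 ID@7 stall=0 (-) EX@8 MEM@9 WB@10
I4 ld r5 <- r3: IF@7 ID@8 stall=0 (-) EX@9 MEM@10 WB@11
I5 mul r2 <- r5,r2: IF@8 ID@9 stall=2 (RAW on I4.r5 (WB@11)) EX@12 MEM@13 WB@14

Answer: 14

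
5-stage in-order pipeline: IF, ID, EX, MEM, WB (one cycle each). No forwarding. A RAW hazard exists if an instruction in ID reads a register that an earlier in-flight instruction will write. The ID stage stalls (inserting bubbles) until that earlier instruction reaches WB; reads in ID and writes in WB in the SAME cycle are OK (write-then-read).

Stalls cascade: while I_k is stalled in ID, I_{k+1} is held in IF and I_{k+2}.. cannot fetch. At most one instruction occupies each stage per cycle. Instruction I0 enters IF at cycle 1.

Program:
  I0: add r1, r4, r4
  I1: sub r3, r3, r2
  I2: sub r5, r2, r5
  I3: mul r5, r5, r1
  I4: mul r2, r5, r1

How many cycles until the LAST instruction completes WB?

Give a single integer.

I0 add r1 <- r4,r4: IF@1 ID@2 stall=0 (-) EX@3 MEM@4 WB@5
I1 sub r3 <- r3,r2: IF@2 ID@3 stall=0 (-) EX@4 MEM@5 WB@6
I2 sub r5 <- r2,r5: IF@3 ID@4 stall=0 (-) EX@5 MEM@6 WB@7
I3 mul r5 <- r5,r1: IF@4 ID@5 stall=2 (RAW on I2.r5 (WB@7)) EX@8 MEM@9 WB@10
I4 mul r2 <- r5,r1: IF@5 ID@8 stall=2 (RAW on I3.r5 (WB@10)) EX@11 MEM@12 WB@13

Answer: 13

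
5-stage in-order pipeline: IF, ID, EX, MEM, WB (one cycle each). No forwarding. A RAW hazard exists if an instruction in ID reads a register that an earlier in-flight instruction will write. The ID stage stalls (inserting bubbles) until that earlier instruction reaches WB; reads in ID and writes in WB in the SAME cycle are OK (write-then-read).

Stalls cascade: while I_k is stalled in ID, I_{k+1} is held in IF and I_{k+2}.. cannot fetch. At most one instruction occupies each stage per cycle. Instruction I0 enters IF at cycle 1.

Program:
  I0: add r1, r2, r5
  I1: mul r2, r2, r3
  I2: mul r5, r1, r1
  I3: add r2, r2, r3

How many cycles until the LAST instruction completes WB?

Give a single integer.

Answer: 9

Derivation:
I0 add r1 <- r2,r5: IF@1 ID@2 stall=0 (-) EX@3 MEM@4 WB@5
I1 mul r2 <- r2,r3: IF@2 ID@3 stall=0 (-) EX@4 MEM@5 WB@6
I2 mul r5 <- r1,r1: IF@3 ID@4 stall=1 (RAW on I0.r1 (WB@5)) EX@6 MEM@7 WB@8
I3 add r2 <- r2,r3: IF@4 ID@6 stall=0 (-) EX@7 MEM@8 WB@9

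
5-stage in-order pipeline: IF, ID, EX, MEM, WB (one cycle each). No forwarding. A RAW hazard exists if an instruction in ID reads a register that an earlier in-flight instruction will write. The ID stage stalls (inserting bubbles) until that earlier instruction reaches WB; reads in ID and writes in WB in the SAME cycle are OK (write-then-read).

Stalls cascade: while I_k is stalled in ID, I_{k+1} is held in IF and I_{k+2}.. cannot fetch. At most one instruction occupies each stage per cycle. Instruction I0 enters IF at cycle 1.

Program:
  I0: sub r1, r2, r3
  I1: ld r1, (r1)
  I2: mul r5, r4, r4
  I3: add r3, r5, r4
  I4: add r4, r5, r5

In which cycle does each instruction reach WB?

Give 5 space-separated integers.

I0 sub r1 <- r2,r3: IF@1 ID@2 stall=0 (-) EX@3 MEM@4 WB@5
I1 ld r1 <- r1: IF@2 ID@3 stall=2 (RAW on I0.r1 (WB@5)) EX@6 MEM@7 WB@8
I2 mul r5 <- r4,r4: IF@3 ID@6 stall=0 (-) EX@7 MEM@8 WB@9
I3 add r3 <- r5,r4: IF@6 ID@7 stall=2 (RAW on I2.r5 (WB@9)) EX@10 MEM@11 WB@12
I4 add r4 <- r5,r5: IF@7 ID@10 stall=0 (-) EX@11 MEM@12 WB@13

Answer: 5 8 9 12 13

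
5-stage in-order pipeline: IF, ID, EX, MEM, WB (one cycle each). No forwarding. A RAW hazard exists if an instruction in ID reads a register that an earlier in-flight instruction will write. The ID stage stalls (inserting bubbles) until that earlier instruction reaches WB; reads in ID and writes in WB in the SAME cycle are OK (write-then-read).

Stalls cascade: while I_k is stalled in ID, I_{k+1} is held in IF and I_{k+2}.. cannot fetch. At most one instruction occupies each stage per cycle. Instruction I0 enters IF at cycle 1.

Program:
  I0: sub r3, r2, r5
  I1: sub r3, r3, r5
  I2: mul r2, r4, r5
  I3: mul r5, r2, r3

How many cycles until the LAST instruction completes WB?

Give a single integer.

I0 sub r3 <- r2,r5: IF@1 ID@2 stall=0 (-) EX@3 MEM@4 WB@5
I1 sub r3 <- r3,r5: IF@2 ID@3 stall=2 (RAW on I0.r3 (WB@5)) EX@6 MEM@7 WB@8
I2 mul r2 <- r4,r5: IF@3 ID@6 stall=0 (-) EX@7 MEM@8 WB@9
I3 mul r5 <- r2,r3: IF@6 ID@7 stall=2 (RAW on I2.r2 (WB@9)) EX@10 MEM@11 WB@12

Answer: 12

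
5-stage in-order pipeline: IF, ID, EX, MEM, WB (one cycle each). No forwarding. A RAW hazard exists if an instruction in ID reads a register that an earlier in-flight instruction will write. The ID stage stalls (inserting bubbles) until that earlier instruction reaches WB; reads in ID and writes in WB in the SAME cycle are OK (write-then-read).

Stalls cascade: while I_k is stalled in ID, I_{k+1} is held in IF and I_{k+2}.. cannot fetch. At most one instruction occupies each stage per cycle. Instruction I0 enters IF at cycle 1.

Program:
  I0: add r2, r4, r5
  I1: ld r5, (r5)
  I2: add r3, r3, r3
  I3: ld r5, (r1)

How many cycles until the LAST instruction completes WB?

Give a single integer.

I0 add r2 <- r4,r5: IF@1 ID@2 stall=0 (-) EX@3 MEM@4 WB@5
I1 ld r5 <- r5: IF@2 ID@3 stall=0 (-) EX@4 MEM@5 WB@6
I2 add r3 <- r3,r3: IF@3 ID@4 stall=0 (-) EX@5 MEM@6 WB@7
I3 ld r5 <- r1: IF@4 ID@5 stall=0 (-) EX@6 MEM@7 WB@8

Answer: 8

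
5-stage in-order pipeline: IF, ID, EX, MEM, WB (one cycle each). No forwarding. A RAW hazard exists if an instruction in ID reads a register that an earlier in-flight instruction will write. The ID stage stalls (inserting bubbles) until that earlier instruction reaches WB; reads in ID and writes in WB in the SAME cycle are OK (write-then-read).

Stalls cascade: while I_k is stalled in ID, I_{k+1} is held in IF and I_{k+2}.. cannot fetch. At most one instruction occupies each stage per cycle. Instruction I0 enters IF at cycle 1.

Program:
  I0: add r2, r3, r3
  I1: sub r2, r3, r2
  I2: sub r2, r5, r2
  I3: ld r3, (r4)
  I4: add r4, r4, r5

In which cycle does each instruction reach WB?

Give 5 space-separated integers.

I0 add r2 <- r3,r3: IF@1 ID@2 stall=0 (-) EX@3 MEM@4 WB@5
I1 sub r2 <- r3,r2: IF@2 ID@3 stall=2 (RAW on I0.r2 (WB@5)) EX@6 MEM@7 WB@8
I2 sub r2 <- r5,r2: IF@3 ID@6 stall=2 (RAW on I1.r2 (WB@8)) EX@9 MEM@10 WB@11
I3 ld r3 <- r4: IF@6 ID@9 stall=0 (-) EX@10 MEM@11 WB@12
I4 add r4 <- r4,r5: IF@9 ID@10 stall=0 (-) EX@11 MEM@12 WB@13

Answer: 5 8 11 12 13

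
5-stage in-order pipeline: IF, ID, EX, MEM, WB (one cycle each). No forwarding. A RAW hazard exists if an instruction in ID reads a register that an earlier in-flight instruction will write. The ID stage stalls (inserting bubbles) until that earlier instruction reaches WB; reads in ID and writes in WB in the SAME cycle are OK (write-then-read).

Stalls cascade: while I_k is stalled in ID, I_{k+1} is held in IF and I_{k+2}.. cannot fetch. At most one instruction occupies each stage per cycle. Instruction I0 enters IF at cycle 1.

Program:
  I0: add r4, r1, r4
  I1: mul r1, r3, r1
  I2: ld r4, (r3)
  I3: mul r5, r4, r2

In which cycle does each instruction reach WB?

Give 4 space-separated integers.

Answer: 5 6 7 10

Derivation:
I0 add r4 <- r1,r4: IF@1 ID@2 stall=0 (-) EX@3 MEM@4 WB@5
I1 mul r1 <- r3,r1: IF@2 ID@3 stall=0 (-) EX@4 MEM@5 WB@6
I2 ld r4 <- r3: IF@3 ID@4 stall=0 (-) EX@5 MEM@6 WB@7
I3 mul r5 <- r4,r2: IF@4 ID@5 stall=2 (RAW on I2.r4 (WB@7)) EX@8 MEM@9 WB@10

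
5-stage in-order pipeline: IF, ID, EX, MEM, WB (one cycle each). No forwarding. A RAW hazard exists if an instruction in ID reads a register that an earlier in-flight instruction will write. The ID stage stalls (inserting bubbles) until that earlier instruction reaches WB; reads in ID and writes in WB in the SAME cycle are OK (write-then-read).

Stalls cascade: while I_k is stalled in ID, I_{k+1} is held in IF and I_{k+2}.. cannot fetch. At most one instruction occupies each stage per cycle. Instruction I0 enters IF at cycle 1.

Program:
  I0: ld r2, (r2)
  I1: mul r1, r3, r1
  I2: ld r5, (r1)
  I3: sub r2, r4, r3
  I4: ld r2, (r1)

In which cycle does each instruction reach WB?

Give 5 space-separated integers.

I0 ld r2 <- r2: IF@1 ID@2 stall=0 (-) EX@3 MEM@4 WB@5
I1 mul r1 <- r3,r1: IF@2 ID@3 stall=0 (-) EX@4 MEM@5 WB@6
I2 ld r5 <- r1: IF@3 ID@4 stall=2 (RAW on I1.r1 (WB@6)) EX@7 MEM@8 WB@9
I3 sub r2 <- r4,r3: IF@4 ID@7 stall=0 (-) EX@8 MEM@9 WB@10
I4 ld r2 <- r1: IF@7 ID@8 stall=0 (-) EX@9 MEM@10 WB@11

Answer: 5 6 9 10 11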